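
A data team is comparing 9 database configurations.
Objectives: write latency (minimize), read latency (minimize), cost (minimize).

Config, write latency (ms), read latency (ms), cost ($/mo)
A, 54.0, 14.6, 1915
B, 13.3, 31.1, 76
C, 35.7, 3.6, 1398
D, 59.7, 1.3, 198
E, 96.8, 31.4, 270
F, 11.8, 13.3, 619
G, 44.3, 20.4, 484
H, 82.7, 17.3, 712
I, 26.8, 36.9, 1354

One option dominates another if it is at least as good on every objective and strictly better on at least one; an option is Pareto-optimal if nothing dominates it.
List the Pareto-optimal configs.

A: dominated by C (write latency 35.7≤54.0, read latency 3.6≤14.6, cost 1398≤1915).
B: not dominated (best cost).
C: not dominated.
D: not dominated (best read latency).
E: dominated by B (write latency 13.3≤96.8, read latency 31.1≤31.4, cost 76≤270).
F: not dominated (best write latency).
G: not dominated.
H: dominated by D (write latency 59.7≤82.7, read latency 1.3≤17.3, cost 198≤712).
I: dominated by B (write latency 13.3≤26.8, read latency 31.1≤36.9, cost 76≤1354).

B, C, D, F, G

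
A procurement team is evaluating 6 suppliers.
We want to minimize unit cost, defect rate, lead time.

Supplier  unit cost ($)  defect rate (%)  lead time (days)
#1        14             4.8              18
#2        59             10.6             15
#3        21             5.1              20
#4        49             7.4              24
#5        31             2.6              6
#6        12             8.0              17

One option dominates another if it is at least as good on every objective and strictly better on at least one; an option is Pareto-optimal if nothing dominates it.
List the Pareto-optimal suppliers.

#1: not dominated.
#2: dominated by #5 (unit cost 31≤59, defect rate 2.6≤10.6, lead time 6≤15).
#3: dominated by #1 (unit cost 14≤21, defect rate 4.8≤5.1, lead time 18≤20).
#4: dominated by #1 (unit cost 14≤49, defect rate 4.8≤7.4, lead time 18≤24).
#5: not dominated (best defect rate).
#6: not dominated (best unit cost).

#1, #5, #6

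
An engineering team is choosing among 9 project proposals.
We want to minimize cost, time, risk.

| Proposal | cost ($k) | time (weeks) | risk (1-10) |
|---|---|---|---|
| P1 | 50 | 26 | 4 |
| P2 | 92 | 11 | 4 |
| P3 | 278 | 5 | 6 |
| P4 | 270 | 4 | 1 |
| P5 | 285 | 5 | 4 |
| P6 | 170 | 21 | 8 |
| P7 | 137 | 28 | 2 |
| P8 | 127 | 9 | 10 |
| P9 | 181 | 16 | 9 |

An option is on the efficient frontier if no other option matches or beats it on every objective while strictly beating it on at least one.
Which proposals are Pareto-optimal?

P1: not dominated (best cost).
P2: not dominated.
P3: dominated by P4 (cost 270≤278, time 4≤5, risk 1≤6).
P4: not dominated (best time).
P5: dominated by P4 (cost 270≤285, time 4≤5, risk 1≤4).
P6: dominated by P2 (cost 92≤170, time 11≤21, risk 4≤8).
P7: not dominated.
P8: not dominated.
P9: dominated by P2 (cost 92≤181, time 11≤16, risk 4≤9).

P1, P2, P4, P7, P8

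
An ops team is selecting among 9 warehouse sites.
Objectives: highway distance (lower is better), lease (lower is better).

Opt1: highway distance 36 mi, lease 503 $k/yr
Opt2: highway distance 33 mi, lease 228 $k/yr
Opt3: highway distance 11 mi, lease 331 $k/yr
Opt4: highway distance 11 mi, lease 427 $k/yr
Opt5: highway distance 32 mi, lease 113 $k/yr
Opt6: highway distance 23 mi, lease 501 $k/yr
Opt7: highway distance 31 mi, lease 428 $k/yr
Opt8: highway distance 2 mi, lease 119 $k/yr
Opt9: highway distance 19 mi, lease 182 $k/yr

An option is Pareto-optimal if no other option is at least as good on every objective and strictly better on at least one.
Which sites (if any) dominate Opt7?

Opt3: highway distance 11≤31, lease 331≤428 — dominates Opt7.
Opt4: highway distance 11≤31, lease 427≤428 — dominates Opt7.
Opt8: highway distance 2≤31, lease 119≤428 — dominates Opt7.
Opt9: highway distance 19≤31, lease 182≤428 — dominates Opt7.
Others (Opt1, Opt2, Opt5, Opt6) are each worse than Opt7 on at least one objective.

Opt3, Opt4, Opt8, Opt9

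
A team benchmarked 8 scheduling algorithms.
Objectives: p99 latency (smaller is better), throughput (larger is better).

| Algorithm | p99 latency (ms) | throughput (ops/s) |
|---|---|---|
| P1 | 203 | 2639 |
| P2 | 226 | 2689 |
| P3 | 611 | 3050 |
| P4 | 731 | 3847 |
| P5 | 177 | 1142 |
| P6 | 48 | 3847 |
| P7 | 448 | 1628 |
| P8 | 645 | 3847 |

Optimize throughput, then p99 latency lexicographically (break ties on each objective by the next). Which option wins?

First maximize throughput: best is 3847, kept {P4, P6, P8}.
Then minimize p99 latency: best is 48, kept {P6}.

P6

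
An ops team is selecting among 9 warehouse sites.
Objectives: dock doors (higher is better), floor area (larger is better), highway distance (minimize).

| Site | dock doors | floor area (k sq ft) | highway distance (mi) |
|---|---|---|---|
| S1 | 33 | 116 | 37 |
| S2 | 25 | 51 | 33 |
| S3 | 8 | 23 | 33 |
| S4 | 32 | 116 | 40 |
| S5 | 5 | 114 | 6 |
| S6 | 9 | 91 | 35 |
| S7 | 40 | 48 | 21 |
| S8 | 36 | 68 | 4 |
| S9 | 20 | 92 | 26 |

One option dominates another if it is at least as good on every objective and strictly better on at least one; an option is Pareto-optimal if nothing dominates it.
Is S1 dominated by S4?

No

S4 vs S1: S4 is worse on dock doors (32 vs 33), so it does not dominate S1.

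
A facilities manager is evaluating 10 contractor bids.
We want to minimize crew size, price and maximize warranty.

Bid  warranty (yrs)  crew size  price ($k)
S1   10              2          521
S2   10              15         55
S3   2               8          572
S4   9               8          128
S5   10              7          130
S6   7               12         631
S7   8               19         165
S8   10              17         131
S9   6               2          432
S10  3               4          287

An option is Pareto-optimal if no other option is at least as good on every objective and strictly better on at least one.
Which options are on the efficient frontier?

S1: not dominated.
S2: not dominated (best price).
S3: dominated by S1 (warranty 10≥2, crew size 2≤8, price 521≤572).
S4: not dominated.
S5: not dominated.
S6: dominated by S1 (warranty 10≥7, crew size 2≤12, price 521≤631).
S7: dominated by S2 (warranty 10≥8, crew size 15≤19, price 55≤165).
S8: dominated by S2 (warranty 10≥10, crew size 15≤17, price 55≤131).
S9: not dominated.
S10: not dominated.

S1, S2, S4, S5, S9, S10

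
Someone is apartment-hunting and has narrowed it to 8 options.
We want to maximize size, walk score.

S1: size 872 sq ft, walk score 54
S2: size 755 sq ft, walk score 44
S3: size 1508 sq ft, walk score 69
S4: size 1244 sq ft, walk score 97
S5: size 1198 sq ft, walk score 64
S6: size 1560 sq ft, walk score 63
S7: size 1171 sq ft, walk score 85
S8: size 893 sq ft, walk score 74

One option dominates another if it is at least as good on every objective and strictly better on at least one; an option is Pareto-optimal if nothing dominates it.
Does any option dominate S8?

Yes

S4 vs S8: size 1244≥893, walk score 97≥74 — S4 is at least as good on every objective and strictly better on at least one, so S4 dominates S8.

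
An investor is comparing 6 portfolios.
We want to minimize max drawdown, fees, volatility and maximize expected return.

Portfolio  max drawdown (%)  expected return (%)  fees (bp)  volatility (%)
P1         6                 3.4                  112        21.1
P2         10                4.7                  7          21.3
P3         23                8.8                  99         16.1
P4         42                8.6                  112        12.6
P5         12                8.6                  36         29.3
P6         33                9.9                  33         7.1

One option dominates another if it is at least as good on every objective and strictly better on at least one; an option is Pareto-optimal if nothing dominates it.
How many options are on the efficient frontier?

P1: not dominated (best max drawdown).
P2: not dominated (best fees).
P3: not dominated.
P4: dominated by P6 (max drawdown 33≤42, expected return 9.9≥8.6, fees 33≤112, volatility 7.1≤12.6).
P5: not dominated.
P6: not dominated (best expected return).
Pareto-optimal: P1, P2, P3, P5, P6 → 5.

5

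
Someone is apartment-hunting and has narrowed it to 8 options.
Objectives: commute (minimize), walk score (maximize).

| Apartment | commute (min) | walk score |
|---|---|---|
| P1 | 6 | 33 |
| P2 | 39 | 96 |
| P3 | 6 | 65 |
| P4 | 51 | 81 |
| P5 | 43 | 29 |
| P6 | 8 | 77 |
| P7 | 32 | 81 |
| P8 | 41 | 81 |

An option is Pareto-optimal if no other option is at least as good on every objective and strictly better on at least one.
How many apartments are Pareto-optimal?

4

P1: dominated by P3 (commute 6≤6, walk score 65≥33).
P2: not dominated (best walk score).
P3: not dominated.
P4: dominated by P2 (commute 39≤51, walk score 96≥81).
P5: dominated by P1 (commute 6≤43, walk score 33≥29).
P6: not dominated.
P7: not dominated.
P8: dominated by P2 (commute 39≤41, walk score 96≥81).
Pareto-optimal: P2, P3, P6, P7 → 4.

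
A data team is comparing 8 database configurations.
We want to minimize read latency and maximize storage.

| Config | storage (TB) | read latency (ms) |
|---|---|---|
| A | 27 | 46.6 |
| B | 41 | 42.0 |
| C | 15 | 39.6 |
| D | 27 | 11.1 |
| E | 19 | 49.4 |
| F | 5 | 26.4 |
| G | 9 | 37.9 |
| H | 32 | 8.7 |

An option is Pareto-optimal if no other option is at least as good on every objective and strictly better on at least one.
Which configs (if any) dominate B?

none

A: worse on storage (27 vs 41).
C: worse on storage (15 vs 41).
D: worse on storage (27 vs 41).
E: worse on storage (19 vs 41).
F: worse on storage (5 vs 41).
G: worse on storage (9 vs 41).
H: worse on storage (32 vs 41).
No option dominates B.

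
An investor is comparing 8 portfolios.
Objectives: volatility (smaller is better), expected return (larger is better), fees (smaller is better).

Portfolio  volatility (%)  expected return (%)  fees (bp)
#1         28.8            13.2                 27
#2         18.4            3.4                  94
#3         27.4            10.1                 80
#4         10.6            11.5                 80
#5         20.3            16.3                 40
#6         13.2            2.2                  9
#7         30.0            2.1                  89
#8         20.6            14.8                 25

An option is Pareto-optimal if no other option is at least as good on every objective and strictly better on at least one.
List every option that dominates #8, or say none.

#1: worse on volatility (28.8 vs 20.6).
#2: worse on expected return (3.4 vs 14.8).
#3: worse on volatility (27.4 vs 20.6).
#4: worse on expected return (11.5 vs 14.8).
#5: worse on fees (40 vs 25).
#6: worse on expected return (2.2 vs 14.8).
#7: worse on volatility (30.0 vs 20.6).
No option dominates #8.

none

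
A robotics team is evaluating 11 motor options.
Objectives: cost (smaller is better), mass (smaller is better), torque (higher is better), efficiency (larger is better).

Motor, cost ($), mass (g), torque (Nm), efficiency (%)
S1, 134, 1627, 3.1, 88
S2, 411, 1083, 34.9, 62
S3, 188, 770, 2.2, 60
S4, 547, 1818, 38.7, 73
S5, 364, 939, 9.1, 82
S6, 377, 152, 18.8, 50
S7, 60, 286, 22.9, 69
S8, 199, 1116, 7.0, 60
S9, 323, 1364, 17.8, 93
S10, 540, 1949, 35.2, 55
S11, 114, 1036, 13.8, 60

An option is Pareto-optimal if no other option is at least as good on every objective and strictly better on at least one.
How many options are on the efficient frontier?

8

S1: not dominated.
S2: not dominated.
S3: dominated by S7 (cost 60≤188, mass 286≤770, torque 22.9≥2.2, efficiency 69≥60).
S4: not dominated (best torque).
S5: not dominated.
S6: not dominated (best mass).
S7: not dominated (best cost).
S8: dominated by S7 (cost 60≤199, mass 286≤1116, torque 22.9≥7.0, efficiency 69≥60).
S9: not dominated (best efficiency).
S10: not dominated.
S11: dominated by S7 (cost 60≤114, mass 286≤1036, torque 22.9≥13.8, efficiency 69≥60).
Pareto-optimal: S1, S2, S4, S5, S6, S7, S9, S10 → 8.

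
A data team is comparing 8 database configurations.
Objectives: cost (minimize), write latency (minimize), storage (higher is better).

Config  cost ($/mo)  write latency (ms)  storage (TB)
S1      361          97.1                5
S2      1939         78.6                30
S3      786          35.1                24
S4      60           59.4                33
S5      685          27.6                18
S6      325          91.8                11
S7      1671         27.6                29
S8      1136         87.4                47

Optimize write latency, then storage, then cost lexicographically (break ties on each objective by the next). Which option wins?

First minimize write latency: best is 27.6, kept {S5, S7}.
Then maximize storage: best is 29, kept {S7}.

S7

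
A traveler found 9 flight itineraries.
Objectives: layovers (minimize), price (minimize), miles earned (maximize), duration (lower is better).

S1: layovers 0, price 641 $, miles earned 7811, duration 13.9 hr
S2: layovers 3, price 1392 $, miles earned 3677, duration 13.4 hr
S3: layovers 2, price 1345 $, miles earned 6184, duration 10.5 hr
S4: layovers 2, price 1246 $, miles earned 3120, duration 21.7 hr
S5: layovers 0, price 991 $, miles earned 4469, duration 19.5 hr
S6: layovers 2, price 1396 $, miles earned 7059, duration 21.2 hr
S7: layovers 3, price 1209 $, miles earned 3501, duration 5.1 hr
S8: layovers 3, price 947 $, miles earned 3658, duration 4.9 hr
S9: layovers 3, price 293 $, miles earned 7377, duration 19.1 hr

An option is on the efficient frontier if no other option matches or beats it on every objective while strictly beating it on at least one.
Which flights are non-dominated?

S1: not dominated (best miles earned).
S2: dominated by S3 (layovers 2≤3, price 1345≤1392, miles earned 6184≥3677, duration 10.5≤13.4).
S3: not dominated.
S4: dominated by S1 (layovers 0≤2, price 641≤1246, miles earned 7811≥3120, duration 13.9≤21.7).
S5: dominated by S1 (layovers 0≤0, price 641≤991, miles earned 7811≥4469, duration 13.9≤19.5).
S6: dominated by S1 (layovers 0≤2, price 641≤1396, miles earned 7811≥7059, duration 13.9≤21.2).
S7: dominated by S8 (layovers 3≤3, price 947≤1209, miles earned 3658≥3501, duration 4.9≤5.1).
S8: not dominated (best duration).
S9: not dominated (best price).

S1, S3, S8, S9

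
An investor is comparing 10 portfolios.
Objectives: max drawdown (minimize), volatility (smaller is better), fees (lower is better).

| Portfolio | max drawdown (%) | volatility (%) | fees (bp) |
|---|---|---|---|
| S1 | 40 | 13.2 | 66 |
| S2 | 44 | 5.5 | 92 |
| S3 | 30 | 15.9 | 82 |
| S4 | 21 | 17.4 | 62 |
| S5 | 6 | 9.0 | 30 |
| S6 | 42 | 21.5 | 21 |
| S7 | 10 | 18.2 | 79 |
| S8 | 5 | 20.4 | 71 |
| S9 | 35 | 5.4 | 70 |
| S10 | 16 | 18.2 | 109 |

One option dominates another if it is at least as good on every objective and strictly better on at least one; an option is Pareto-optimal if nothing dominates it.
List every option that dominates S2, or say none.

S9

S9: max drawdown 35≤44, volatility 5.4≤5.5, fees 70≤92 — dominates S2.
Others (S1, S3, S4, S5, S6, S7, S8, S10) are each worse than S2 on at least one objective.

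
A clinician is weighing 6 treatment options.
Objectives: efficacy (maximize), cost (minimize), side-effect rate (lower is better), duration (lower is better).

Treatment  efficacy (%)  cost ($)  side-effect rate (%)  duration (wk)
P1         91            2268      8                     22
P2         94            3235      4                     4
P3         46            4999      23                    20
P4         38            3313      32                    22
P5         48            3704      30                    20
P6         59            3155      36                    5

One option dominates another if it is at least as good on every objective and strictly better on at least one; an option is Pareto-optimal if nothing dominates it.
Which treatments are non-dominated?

P1: not dominated (best cost).
P2: not dominated (best efficacy).
P3: dominated by P2 (efficacy 94≥46, cost 3235≤4999, side-effect rate 4≤23, duration 4≤20).
P4: dominated by P1 (efficacy 91≥38, cost 2268≤3313, side-effect rate 8≤32, duration 22≤22).
P5: dominated by P2 (efficacy 94≥48, cost 3235≤3704, side-effect rate 4≤30, duration 4≤20).
P6: not dominated.

P1, P2, P6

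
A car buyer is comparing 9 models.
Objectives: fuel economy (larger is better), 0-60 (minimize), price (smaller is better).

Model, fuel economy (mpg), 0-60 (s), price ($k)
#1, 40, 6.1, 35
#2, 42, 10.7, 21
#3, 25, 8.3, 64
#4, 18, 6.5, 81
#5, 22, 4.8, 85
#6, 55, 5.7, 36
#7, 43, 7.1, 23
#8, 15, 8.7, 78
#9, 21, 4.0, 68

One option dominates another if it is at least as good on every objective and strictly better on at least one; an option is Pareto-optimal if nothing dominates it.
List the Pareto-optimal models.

#1: not dominated.
#2: not dominated (best price).
#3: dominated by #1 (fuel economy 40≥25, 0-60 6.1≤8.3, price 35≤64).
#4: dominated by #1 (fuel economy 40≥18, 0-60 6.1≤6.5, price 35≤81).
#5: not dominated.
#6: not dominated (best fuel economy).
#7: not dominated.
#8: dominated by #1 (fuel economy 40≥15, 0-60 6.1≤8.7, price 35≤78).
#9: not dominated (best 0-60).

#1, #2, #5, #6, #7, #9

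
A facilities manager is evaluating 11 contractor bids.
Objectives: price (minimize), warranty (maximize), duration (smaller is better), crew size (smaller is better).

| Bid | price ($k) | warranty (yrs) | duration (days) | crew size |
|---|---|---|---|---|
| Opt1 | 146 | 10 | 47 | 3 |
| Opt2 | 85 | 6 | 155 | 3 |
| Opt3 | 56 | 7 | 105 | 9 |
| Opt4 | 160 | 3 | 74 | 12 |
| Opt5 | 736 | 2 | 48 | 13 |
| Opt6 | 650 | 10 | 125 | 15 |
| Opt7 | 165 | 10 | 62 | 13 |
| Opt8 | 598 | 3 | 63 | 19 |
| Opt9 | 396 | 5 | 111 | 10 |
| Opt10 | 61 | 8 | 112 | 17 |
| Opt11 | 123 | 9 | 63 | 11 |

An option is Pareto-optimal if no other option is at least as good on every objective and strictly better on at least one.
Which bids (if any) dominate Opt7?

Opt1: price 146≤165, warranty 10≥10, duration 47≤62, crew size 3≤13 — dominates Opt7.
Others (Opt2, Opt3, Opt4, Opt5, Opt6, Opt8, Opt9, Opt10, Opt11) are each worse than Opt7 on at least one objective.

Opt1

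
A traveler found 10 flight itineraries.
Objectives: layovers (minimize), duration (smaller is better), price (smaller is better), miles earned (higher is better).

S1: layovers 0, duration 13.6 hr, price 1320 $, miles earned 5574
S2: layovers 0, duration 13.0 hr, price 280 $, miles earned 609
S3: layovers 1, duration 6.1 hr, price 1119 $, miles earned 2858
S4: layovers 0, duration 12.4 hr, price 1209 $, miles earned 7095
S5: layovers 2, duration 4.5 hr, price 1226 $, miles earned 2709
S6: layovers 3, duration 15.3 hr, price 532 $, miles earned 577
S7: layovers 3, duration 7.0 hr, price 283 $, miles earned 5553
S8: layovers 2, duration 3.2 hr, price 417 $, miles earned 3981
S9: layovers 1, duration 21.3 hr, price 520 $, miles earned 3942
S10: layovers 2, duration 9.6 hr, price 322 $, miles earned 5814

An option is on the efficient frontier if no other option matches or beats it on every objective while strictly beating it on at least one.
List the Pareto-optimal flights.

S1: dominated by S4 (layovers 0≤0, duration 12.4≤13.6, price 1209≤1320, miles earned 7095≥5574).
S2: not dominated (best price).
S3: not dominated.
S4: not dominated (best miles earned).
S5: dominated by S8 (layovers 2≤2, duration 3.2≤4.5, price 417≤1226, miles earned 3981≥2709).
S6: dominated by S2 (layovers 0≤3, duration 13.0≤15.3, price 280≤532, miles earned 609≥577).
S7: not dominated.
S8: not dominated (best duration).
S9: not dominated.
S10: not dominated.

S2, S3, S4, S7, S8, S9, S10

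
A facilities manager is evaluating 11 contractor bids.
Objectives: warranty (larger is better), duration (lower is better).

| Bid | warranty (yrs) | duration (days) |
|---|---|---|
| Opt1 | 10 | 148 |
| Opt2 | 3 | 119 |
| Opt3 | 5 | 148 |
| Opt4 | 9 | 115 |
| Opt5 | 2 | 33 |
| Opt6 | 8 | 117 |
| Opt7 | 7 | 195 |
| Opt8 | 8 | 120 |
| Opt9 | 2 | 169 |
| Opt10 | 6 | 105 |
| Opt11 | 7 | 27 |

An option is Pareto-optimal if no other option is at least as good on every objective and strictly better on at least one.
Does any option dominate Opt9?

Yes

Opt1 vs Opt9: warranty 10≥2, duration 148≤169 — Opt1 is at least as good on every objective and strictly better on at least one, so Opt1 dominates Opt9.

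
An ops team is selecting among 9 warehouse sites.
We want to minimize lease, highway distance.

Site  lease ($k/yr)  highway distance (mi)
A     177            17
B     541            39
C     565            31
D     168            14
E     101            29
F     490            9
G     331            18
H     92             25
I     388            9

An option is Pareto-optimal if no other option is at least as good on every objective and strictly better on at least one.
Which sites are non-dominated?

A: dominated by D (lease 168≤177, highway distance 14≤17).
B: dominated by A (lease 177≤541, highway distance 17≤39).
C: dominated by A (lease 177≤565, highway distance 17≤31).
D: not dominated.
E: dominated by H (lease 92≤101, highway distance 25≤29).
F: dominated by I (lease 388≤490, highway distance 9≤9).
G: dominated by A (lease 177≤331, highway distance 17≤18).
H: not dominated (best lease).
I: not dominated.

D, H, I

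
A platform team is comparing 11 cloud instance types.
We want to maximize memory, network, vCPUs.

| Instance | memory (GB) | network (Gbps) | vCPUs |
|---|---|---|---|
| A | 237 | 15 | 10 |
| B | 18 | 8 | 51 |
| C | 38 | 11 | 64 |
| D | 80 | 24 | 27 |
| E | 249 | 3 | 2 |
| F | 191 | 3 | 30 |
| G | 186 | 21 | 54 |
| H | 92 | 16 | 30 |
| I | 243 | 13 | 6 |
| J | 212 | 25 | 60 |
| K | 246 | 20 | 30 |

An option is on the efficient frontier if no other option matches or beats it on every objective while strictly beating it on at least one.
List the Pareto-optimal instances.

A: dominated by K (memory 246≥237, network 20≥15, vCPUs 30≥10).
B: dominated by C (memory 38≥18, network 11≥8, vCPUs 64≥51).
C: not dominated (best vCPUs).
D: dominated by J (memory 212≥80, network 25≥24, vCPUs 60≥27).
E: not dominated (best memory).
F: dominated by J (memory 212≥191, network 25≥3, vCPUs 60≥30).
G: dominated by J (memory 212≥186, network 25≥21, vCPUs 60≥54).
H: dominated by G (memory 186≥92, network 21≥16, vCPUs 54≥30).
I: dominated by K (memory 246≥243, network 20≥13, vCPUs 30≥6).
J: not dominated (best network).
K: not dominated.

C, E, J, K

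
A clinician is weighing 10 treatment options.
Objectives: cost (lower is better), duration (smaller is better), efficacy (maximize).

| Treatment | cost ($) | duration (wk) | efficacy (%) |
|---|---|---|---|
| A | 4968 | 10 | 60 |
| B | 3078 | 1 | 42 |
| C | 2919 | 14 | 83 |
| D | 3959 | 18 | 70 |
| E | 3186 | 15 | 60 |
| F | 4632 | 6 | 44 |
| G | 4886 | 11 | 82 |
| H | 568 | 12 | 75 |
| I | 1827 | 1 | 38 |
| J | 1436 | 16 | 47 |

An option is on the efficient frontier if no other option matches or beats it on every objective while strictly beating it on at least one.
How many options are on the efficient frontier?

7

A: not dominated.
B: not dominated.
C: not dominated (best efficacy).
D: dominated by C (cost 2919≤3959, duration 14≤18, efficacy 83≥70).
E: dominated by C (cost 2919≤3186, duration 14≤15, efficacy 83≥60).
F: not dominated.
G: not dominated.
H: not dominated (best cost).
I: not dominated.
J: dominated by H (cost 568≤1436, duration 12≤16, efficacy 75≥47).
Pareto-optimal: A, B, C, F, G, H, I → 7.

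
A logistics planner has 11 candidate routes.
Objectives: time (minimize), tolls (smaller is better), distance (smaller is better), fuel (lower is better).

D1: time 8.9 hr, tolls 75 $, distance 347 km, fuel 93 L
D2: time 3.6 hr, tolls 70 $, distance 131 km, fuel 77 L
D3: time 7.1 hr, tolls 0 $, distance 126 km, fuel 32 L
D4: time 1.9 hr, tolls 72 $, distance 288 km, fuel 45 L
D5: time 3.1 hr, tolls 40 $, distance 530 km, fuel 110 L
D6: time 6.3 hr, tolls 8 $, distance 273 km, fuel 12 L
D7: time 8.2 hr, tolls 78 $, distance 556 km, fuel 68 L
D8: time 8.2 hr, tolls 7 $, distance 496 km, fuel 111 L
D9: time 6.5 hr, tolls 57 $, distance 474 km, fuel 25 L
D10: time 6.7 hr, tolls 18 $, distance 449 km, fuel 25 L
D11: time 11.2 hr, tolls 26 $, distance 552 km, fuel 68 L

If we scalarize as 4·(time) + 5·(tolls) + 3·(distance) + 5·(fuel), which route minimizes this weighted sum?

D3

D1: 4·8.9 + 5·75 + 3·347 + 5·93 = 1916.6
D2: 4·3.6 + 5·70 + 3·131 + 5·77 = 1142.4
D3: 4·7.1 + 5·0 + 3·126 + 5·32 = 566.4
D4: 4·1.9 + 5·72 + 3·288 + 5·45 = 1456.6
D5: 4·3.1 + 5·40 + 3·530 + 5·110 = 2352.4
D6: 4·6.3 + 5·8 + 3·273 + 5·12 = 944.2
D7: 4·8.2 + 5·78 + 3·556 + 5·68 = 2430.8
D8: 4·8.2 + 5·7 + 3·496 + 5·111 = 2110.8
D9: 4·6.5 + 5·57 + 3·474 + 5·25 = 1858.0
D10: 4·6.7 + 5·18 + 3·449 + 5·25 = 1588.8
D11: 4·11.2 + 5·26 + 3·552 + 5·68 = 2170.8
Lowest: D3 at 566.4.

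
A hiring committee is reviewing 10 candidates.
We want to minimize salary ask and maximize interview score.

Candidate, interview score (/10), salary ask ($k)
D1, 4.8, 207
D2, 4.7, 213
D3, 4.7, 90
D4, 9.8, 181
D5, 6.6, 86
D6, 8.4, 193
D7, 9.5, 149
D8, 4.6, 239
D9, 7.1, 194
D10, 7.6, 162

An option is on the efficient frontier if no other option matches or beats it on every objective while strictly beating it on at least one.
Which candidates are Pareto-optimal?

D1: dominated by D4 (interview score 9.8≥4.8, salary ask 181≤207).
D2: dominated by D1 (interview score 4.8≥4.7, salary ask 207≤213).
D3: dominated by D5 (interview score 6.6≥4.7, salary ask 86≤90).
D4: not dominated (best interview score).
D5: not dominated (best salary ask).
D6: dominated by D4 (interview score 9.8≥8.4, salary ask 181≤193).
D7: not dominated.
D8: dominated by D1 (interview score 4.8≥4.6, salary ask 207≤239).
D9: dominated by D4 (interview score 9.8≥7.1, salary ask 181≤194).
D10: dominated by D7 (interview score 9.5≥7.6, salary ask 149≤162).

D4, D5, D7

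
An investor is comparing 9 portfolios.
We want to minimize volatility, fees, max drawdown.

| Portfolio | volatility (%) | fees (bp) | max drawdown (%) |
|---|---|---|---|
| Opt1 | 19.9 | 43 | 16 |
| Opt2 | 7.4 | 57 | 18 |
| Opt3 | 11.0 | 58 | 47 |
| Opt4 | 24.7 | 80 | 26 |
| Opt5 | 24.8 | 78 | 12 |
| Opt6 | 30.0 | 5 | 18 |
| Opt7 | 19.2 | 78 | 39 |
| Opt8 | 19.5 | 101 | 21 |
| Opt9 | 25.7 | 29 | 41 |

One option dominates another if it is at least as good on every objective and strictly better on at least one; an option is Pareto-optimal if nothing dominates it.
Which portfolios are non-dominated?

Opt1, Opt2, Opt5, Opt6, Opt9

Opt1: not dominated.
Opt2: not dominated (best volatility).
Opt3: dominated by Opt2 (volatility 7.4≤11.0, fees 57≤58, max drawdown 18≤47).
Opt4: dominated by Opt1 (volatility 19.9≤24.7, fees 43≤80, max drawdown 16≤26).
Opt5: not dominated (best max drawdown).
Opt6: not dominated (best fees).
Opt7: dominated by Opt2 (volatility 7.4≤19.2, fees 57≤78, max drawdown 18≤39).
Opt8: dominated by Opt2 (volatility 7.4≤19.5, fees 57≤101, max drawdown 18≤21).
Opt9: not dominated.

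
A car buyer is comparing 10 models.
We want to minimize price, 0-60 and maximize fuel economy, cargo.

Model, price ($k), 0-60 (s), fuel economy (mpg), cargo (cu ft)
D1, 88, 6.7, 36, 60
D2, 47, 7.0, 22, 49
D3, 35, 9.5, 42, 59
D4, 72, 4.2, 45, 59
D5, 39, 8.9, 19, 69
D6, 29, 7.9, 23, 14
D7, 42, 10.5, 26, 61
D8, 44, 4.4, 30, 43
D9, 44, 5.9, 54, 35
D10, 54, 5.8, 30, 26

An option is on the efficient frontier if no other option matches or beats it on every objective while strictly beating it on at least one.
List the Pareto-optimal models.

D1: not dominated.
D2: not dominated.
D3: not dominated.
D4: not dominated (best 0-60).
D5: not dominated (best cargo).
D6: not dominated (best price).
D7: not dominated.
D8: not dominated.
D9: not dominated (best fuel economy).
D10: dominated by D8 (price 44≤54, 0-60 4.4≤5.8, fuel economy 30≥30, cargo 43≥26).

D1, D2, D3, D4, D5, D6, D7, D8, D9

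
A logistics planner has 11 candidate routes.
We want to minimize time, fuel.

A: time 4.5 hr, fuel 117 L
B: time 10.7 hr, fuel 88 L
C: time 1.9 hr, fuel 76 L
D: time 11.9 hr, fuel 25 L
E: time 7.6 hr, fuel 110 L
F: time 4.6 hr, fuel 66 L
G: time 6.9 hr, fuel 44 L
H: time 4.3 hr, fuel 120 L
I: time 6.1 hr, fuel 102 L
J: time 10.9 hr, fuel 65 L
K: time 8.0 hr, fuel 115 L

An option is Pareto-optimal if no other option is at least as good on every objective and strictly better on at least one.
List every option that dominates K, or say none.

C, E, F, G, I

C: time 1.9≤8.0, fuel 76≤115 — dominates K.
E: time 7.6≤8.0, fuel 110≤115 — dominates K.
F: time 4.6≤8.0, fuel 66≤115 — dominates K.
G: time 6.9≤8.0, fuel 44≤115 — dominates K.
I: time 6.1≤8.0, fuel 102≤115 — dominates K.
Others (A, B, D, H, J) are each worse than K on at least one objective.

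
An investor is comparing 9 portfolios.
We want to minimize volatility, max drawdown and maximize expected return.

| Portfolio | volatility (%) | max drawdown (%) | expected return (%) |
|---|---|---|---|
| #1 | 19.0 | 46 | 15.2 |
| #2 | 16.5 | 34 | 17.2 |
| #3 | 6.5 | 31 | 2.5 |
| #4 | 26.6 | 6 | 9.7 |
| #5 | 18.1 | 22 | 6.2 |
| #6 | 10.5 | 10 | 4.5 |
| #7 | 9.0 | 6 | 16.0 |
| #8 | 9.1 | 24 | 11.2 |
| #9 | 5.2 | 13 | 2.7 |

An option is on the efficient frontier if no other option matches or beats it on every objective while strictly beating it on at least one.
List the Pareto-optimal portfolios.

#1: dominated by #2 (volatility 16.5≤19.0, max drawdown 34≤46, expected return 17.2≥15.2).
#2: not dominated (best expected return).
#3: dominated by #9 (volatility 5.2≤6.5, max drawdown 13≤31, expected return 2.7≥2.5).
#4: dominated by #7 (volatility 9.0≤26.6, max drawdown 6≤6, expected return 16.0≥9.7).
#5: dominated by #7 (volatility 9.0≤18.1, max drawdown 6≤22, expected return 16.0≥6.2).
#6: dominated by #7 (volatility 9.0≤10.5, max drawdown 6≤10, expected return 16.0≥4.5).
#7: not dominated.
#8: dominated by #7 (volatility 9.0≤9.1, max drawdown 6≤24, expected return 16.0≥11.2).
#9: not dominated (best volatility).

#2, #7, #9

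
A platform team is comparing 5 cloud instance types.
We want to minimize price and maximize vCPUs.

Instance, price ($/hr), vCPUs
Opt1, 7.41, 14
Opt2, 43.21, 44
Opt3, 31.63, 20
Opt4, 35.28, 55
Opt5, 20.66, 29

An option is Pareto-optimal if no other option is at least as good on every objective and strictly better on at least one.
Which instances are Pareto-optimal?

Opt1: not dominated (best price).
Opt2: dominated by Opt4 (price 35.28≤43.21, vCPUs 55≥44).
Opt3: dominated by Opt5 (price 20.66≤31.63, vCPUs 29≥20).
Opt4: not dominated (best vCPUs).
Opt5: not dominated.

Opt1, Opt4, Opt5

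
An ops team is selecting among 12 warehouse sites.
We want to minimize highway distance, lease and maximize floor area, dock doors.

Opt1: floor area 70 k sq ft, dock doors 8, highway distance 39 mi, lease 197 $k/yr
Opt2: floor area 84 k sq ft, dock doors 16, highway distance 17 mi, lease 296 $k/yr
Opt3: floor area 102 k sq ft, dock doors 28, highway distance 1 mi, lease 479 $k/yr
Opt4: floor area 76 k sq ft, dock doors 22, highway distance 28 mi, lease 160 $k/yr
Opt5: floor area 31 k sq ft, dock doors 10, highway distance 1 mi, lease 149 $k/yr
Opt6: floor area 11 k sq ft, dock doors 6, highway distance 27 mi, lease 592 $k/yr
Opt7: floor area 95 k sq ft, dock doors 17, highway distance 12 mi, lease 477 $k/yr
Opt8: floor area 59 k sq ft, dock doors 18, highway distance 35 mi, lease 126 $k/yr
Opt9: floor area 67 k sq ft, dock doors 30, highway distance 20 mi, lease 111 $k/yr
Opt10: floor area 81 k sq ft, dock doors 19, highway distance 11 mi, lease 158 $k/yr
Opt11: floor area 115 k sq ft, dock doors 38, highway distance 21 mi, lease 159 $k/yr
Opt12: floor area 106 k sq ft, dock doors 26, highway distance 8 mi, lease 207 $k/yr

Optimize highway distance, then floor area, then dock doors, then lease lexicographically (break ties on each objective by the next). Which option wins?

Opt3

First minimize highway distance: best is 1, kept {Opt3, Opt5}.
Then maximize floor area: best is 102, kept {Opt3}.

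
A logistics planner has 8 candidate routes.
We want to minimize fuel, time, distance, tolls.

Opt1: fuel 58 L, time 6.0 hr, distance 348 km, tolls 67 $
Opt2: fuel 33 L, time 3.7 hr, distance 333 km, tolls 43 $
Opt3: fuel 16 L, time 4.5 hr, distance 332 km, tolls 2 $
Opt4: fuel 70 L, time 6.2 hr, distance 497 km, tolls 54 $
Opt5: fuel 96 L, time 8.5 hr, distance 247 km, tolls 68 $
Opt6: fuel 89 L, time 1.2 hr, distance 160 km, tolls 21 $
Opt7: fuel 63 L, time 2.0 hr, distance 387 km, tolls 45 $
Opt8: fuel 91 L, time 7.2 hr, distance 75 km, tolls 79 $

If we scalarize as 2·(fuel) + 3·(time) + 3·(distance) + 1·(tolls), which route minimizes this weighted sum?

Opt1: 2·58 + 3·6.0 + 3·348 + 1·67 = 1245.0
Opt2: 2·33 + 3·3.7 + 3·333 + 1·43 = 1119.1
Opt3: 2·16 + 3·4.5 + 3·332 + 1·2 = 1043.5
Opt4: 2·70 + 3·6.2 + 3·497 + 1·54 = 1703.6
Opt5: 2·96 + 3·8.5 + 3·247 + 1·68 = 1026.5
Opt6: 2·89 + 3·1.2 + 3·160 + 1·21 = 682.6
Opt7: 2·63 + 3·2.0 + 3·387 + 1·45 = 1338.0
Opt8: 2·91 + 3·7.2 + 3·75 + 1·79 = 507.6
Lowest: Opt8 at 507.6.

Opt8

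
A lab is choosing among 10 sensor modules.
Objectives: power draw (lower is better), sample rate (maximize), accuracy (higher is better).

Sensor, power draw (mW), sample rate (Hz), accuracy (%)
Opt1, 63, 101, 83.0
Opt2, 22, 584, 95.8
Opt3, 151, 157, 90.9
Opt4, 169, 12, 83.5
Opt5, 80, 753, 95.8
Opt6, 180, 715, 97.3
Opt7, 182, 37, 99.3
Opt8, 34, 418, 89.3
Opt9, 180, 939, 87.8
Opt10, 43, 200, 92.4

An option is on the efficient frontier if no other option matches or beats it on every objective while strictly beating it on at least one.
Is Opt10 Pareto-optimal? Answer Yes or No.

No

Opt2 vs Opt10: power draw 22≤43, sample rate 584≥200, accuracy 95.8≥92.4 — Opt2 is at least as good on every objective and strictly better on at least one, so Opt2 dominates Opt10.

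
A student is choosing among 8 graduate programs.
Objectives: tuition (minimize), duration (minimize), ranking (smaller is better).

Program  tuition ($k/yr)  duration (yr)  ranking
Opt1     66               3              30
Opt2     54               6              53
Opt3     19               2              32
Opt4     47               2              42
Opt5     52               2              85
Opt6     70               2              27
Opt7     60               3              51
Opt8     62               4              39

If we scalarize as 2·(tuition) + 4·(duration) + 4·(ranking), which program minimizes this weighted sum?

Opt3

Opt1: 2·66 + 4·3 + 4·30 = 264
Opt2: 2·54 + 4·6 + 4·53 = 344
Opt3: 2·19 + 4·2 + 4·32 = 174
Opt4: 2·47 + 4·2 + 4·42 = 270
Opt5: 2·52 + 4·2 + 4·85 = 452
Opt6: 2·70 + 4·2 + 4·27 = 256
Opt7: 2·60 + 4·3 + 4·51 = 336
Opt8: 2·62 + 4·4 + 4·39 = 296
Lowest: Opt3 at 174.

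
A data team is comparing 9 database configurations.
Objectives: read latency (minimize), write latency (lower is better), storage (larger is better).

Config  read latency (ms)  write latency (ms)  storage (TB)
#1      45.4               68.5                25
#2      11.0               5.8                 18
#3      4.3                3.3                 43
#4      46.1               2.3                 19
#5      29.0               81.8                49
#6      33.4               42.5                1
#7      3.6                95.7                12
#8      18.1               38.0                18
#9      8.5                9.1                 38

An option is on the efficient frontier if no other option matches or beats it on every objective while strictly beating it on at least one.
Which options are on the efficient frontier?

#1: dominated by #3 (read latency 4.3≤45.4, write latency 3.3≤68.5, storage 43≥25).
#2: dominated by #3 (read latency 4.3≤11.0, write latency 3.3≤5.8, storage 43≥18).
#3: not dominated.
#4: not dominated (best write latency).
#5: not dominated (best storage).
#6: dominated by #2 (read latency 11.0≤33.4, write latency 5.8≤42.5, storage 18≥1).
#7: not dominated (best read latency).
#8: dominated by #2 (read latency 11.0≤18.1, write latency 5.8≤38.0, storage 18≥18).
#9: dominated by #3 (read latency 4.3≤8.5, write latency 3.3≤9.1, storage 43≥38).

#3, #4, #5, #7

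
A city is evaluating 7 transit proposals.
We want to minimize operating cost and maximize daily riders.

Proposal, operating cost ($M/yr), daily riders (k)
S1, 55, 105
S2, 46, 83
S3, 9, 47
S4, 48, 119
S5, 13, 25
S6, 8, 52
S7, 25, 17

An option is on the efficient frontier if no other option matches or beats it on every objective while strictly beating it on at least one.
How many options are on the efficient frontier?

3

S1: dominated by S4 (operating cost 48≤55, daily riders 119≥105).
S2: not dominated.
S3: dominated by S6 (operating cost 8≤9, daily riders 52≥47).
S4: not dominated (best daily riders).
S5: dominated by S3 (operating cost 9≤13, daily riders 47≥25).
S6: not dominated (best operating cost).
S7: dominated by S3 (operating cost 9≤25, daily riders 47≥17).
Pareto-optimal: S2, S4, S6 → 3.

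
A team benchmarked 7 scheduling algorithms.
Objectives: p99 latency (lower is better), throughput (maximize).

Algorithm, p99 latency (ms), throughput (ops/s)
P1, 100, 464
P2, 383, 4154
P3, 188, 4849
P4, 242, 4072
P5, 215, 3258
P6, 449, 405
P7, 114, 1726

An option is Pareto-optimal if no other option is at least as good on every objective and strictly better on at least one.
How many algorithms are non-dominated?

3

P1: not dominated (best p99 latency).
P2: dominated by P3 (p99 latency 188≤383, throughput 4849≥4154).
P3: not dominated (best throughput).
P4: dominated by P3 (p99 latency 188≤242, throughput 4849≥4072).
P5: dominated by P3 (p99 latency 188≤215, throughput 4849≥3258).
P6: dominated by P1 (p99 latency 100≤449, throughput 464≥405).
P7: not dominated.
Pareto-optimal: P1, P3, P7 → 3.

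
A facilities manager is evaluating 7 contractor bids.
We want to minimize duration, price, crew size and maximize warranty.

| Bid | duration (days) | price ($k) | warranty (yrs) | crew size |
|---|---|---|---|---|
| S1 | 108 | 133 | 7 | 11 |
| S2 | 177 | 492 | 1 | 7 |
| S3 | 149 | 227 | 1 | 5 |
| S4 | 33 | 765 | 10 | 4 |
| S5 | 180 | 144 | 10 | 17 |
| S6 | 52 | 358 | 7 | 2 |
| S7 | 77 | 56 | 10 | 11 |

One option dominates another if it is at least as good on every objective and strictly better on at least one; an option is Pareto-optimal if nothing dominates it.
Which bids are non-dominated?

S1: dominated by S7 (duration 77≤108, price 56≤133, warranty 10≥7, crew size 11≤11).
S2: dominated by S3 (duration 149≤177, price 227≤492, warranty 1≥1, crew size 5≤7).
S3: not dominated.
S4: not dominated (best duration).
S5: dominated by S7 (duration 77≤180, price 56≤144, warranty 10≥10, crew size 11≤17).
S6: not dominated (best crew size).
S7: not dominated (best price).

S3, S4, S6, S7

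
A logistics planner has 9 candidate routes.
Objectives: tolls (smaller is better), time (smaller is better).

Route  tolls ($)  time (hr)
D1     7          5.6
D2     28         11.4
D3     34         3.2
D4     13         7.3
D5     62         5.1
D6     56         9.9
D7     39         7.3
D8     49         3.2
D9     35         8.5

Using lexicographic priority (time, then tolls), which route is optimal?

D3

First minimize time: best is 3.2, kept {D3, D8}.
Then minimize tolls: best is 34, kept {D3}.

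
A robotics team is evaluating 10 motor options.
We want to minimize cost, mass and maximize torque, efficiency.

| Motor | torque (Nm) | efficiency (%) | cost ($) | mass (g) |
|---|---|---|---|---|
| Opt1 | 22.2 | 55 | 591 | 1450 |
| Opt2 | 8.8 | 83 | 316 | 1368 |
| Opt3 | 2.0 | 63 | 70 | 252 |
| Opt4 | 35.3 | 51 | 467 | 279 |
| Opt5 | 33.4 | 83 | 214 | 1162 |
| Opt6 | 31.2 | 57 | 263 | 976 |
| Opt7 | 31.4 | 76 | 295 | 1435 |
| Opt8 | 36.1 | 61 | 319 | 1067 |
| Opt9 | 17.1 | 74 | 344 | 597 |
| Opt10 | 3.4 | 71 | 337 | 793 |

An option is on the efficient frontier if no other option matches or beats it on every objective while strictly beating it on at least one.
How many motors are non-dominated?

7

Opt1: dominated by Opt5 (torque 33.4≥22.2, efficiency 83≥55, cost 214≤591, mass 1162≤1450).
Opt2: dominated by Opt5 (torque 33.4≥8.8, efficiency 83≥83, cost 214≤316, mass 1162≤1368).
Opt3: not dominated (best cost).
Opt4: not dominated.
Opt5: not dominated.
Opt6: not dominated.
Opt7: dominated by Opt5 (torque 33.4≥31.4, efficiency 83≥76, cost 214≤295, mass 1162≤1435).
Opt8: not dominated (best torque).
Opt9: not dominated.
Opt10: not dominated.
Pareto-optimal: Opt3, Opt4, Opt5, Opt6, Opt8, Opt9, Opt10 → 7.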